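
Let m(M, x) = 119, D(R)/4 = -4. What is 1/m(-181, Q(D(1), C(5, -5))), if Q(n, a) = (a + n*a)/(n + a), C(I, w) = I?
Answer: 1/119 ≈ 0.0084034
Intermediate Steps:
D(R) = -16 (D(R) = 4*(-4) = -16)
Q(n, a) = (a + a*n)/(a + n)
1/m(-181, Q(D(1), C(5, -5))) = 1/119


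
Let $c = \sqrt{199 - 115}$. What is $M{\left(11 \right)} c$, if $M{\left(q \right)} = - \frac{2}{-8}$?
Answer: $\frac{\sqrt{21}}{2} \approx 2.2913$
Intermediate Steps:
$M{\left(q \right)} = \frac{1}{4}$ ($M{\left(q \right)} = \left(-2\right) \left(- \frac{1}{8}\right) = \frac{1}{4}$)
$c = 2 \sqrt{21}$ ($c = \sqrt{84} = 2 \sqrt{21} \approx 9.1651$)
$M{\left(11 \right)} c = \frac{2 \sqrt{21}}{4} = \frac{\sqrt{21}}{2}$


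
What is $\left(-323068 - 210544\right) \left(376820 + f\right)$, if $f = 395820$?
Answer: $-412289975680$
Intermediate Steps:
$\left(-323068 - 210544\right) \left(376820 + f\right) = \left(-323068 - 210544\right) \left(376820 + 395820\right) = \left(-533612\right) 772640 = -412289975680$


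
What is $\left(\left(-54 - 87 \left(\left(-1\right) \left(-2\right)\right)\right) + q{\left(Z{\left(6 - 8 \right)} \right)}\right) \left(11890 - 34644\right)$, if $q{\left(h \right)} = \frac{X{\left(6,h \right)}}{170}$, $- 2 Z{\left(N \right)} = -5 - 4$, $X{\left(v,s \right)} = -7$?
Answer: $\frac{441052159}{85} \approx 5.1888 \cdot 10^{6}$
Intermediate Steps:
$Z{\left(N \right)} = \frac{9}{2}$ ($Z{\left(N \right)} = - \frac{-5 - 4}{2} = \left(- \frac{1}{2}\right) \left(-9\right) = \frac{9}{2}$)
$q{\left(h \right)} = - \frac{7}{170}$
$\left(\left(-54 - 87 \left(\left(-1\right) \left(-2\right)\right)\right) + q{\left(Z{\left(6 - 8 \right)} \right)}\right) \left(11890 - 34644\right) = \left(\left(-54 - 87 \left(\left(-1\right) \left(-2\right)\right)\right) - \frac{7}{170}\right) \left(11890 - 34644\right) = \left(\left(-54 - 174\right) - \frac{7}{170}\right) \left(-22754\right) = \left(-228 - \frac{7}{170}\right) \left(-22754\right) = \left(- \frac{38767}{170}\right) \left(-22754\right) = \frac{441052159}{85}$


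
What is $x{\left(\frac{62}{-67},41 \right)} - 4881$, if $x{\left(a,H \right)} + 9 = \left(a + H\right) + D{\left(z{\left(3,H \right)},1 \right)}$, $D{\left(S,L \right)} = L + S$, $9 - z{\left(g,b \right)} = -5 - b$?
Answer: $- \frac{321193}{67} \approx -4793.9$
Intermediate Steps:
$z{\left(g,b \right)} = 14 + b$ ($z{\left(g,b \right)} = 9 - \left(-5 - b\right) = 9 + \left(5 + b\right) = 14 + b$)
$x{\left(a,H \right)} = 6 + a + 2 H$ ($x{\left(a,H \right)} = -9 + \left(\left(a + H\right) + \left(1 + \left(14 + H\right)\right)\right) = -9 + \left(\left(H + a\right) + \left(15 + H\right)\right) = -9 + \left(15 + a + 2 H\right) = 6 + a + 2 H$)
$x{\left(\frac{62}{-67},41 \right)} - 4881 = \left(6 + \frac{62}{-67} + 2 \cdot 41\right) - 4881 = \left(6 + 62 \left(- \frac{1}{67}\right) + 82\right) - 4881 = \left(6 - \frac{62}{67} + 82\right) - 4881 = \frac{5834}{67} - 4881 = - \frac{321193}{67}$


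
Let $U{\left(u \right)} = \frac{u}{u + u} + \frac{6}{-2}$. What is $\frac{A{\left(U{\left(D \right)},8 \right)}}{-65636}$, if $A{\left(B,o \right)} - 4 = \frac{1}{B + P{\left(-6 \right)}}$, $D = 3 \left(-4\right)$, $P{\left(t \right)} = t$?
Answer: $- \frac{33}{557906} \approx -5.915 \cdot 10^{-5}$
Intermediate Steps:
$D = -12$
$U{\left(u \right)} = - \frac{5}{2}$ ($U{\left(u \right)} = \frac{u}{2 u} + 6 \left(- \frac{1}{2}\right) = u \frac{1}{2 u} - 3 = \frac{1}{2} - 3 = - \frac{5}{2}$)
$A{\left(B,o \right)} = 4 + \frac{1}{-6 + B}$ ($A{\left(B,o \right)} = 4 + \frac{1}{B - 6} = 4 + \frac{1}{-6 + B}$)
$\frac{A{\left(U{\left(D \right)},8 \right)}}{-65636} = \frac{\frac{1}{-6 - \frac{5}{2}} \left(-23 + 4 \left(- \frac{5}{2}\right)\right)}{-65636} = \frac{-23 - 10}{- \frac{17}{2}} \left(- \frac{1}{65636}\right) = \left(- \frac{2}{17}\right) \left(-33\right) \left(- \frac{1}{65636}\right) = \frac{66}{17} \left(- \frac{1}{65636}\right) = - \frac{33}{557906}$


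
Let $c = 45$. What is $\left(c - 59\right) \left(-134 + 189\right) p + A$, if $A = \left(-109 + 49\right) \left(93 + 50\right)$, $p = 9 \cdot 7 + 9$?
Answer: $-64020$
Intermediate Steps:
$p = 72$ ($p = 63 + 9 = 72$)
$A = -8580$ ($A = \left(-60\right) 143 = -8580$)
$\left(c - 59\right) \left(-134 + 189\right) p + A = \left(45 - 59\right) \left(-134 + 189\right) 72 - 8580 = \left(-14\right) 55 \cdot 72 - 8580 = \left(-770\right) 72 - 8580 = -55440 - 8580 = -64020$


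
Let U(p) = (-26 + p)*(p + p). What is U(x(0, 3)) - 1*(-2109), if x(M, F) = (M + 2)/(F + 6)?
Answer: 169901/81 ≈ 2097.5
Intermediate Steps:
x(M, F) = (2 + M)/(6 + F)
U(p) = 2*p*(-26 + p) (U(p) = (-26 + p)*(2*p) = 2*p*(-26 + p))
U(x(0, 3)) - 1*(-2109) = 2*((2 + 0)/(6 + 3))*(-26 + (2 + 0)/(6 + 3)) - 1*(-2109) = 2*(2/9)*(-26 + 2/9) + 2109 = 2*(2/9)*(-232/9) + 2109 = -928/81 + 2109 = 169901/81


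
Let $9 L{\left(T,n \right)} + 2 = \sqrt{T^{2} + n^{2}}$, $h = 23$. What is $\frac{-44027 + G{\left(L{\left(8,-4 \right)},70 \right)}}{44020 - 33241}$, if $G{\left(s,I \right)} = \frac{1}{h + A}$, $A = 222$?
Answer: $- \frac{3595538}{880285} \approx -4.0845$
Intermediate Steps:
$L{\left(T,n \right)} = - \frac{2}{9} + \frac{\sqrt{T^{2} + n^{2}}}{9}$
$G{\left(s,I \right)} = \frac{1}{245}$ ($G{\left(s,I \right)} = \frac{1}{23 + 222} = \frac{1}{245}$)
$\frac{-44027 + G{\left(L{\left(8,-4 \right)},70 \right)}}{44020 - 33241} = \frac{-44027 + \frac{1}{245}}{44020 - 33241} = - \frac{10786614}{245 \cdot 10779} = \left(- \frac{10786614}{245}\right) \frac{1}{10779} = - \frac{3595538}{880285}$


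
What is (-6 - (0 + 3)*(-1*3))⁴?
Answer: 81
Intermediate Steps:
(-6 - (0 + 3)*(-1*3))⁴ = (-6 - 3*(-3))⁴ = (-6 - 1*(-9))⁴ = (-6 + 9)⁴ = 3⁴ = 81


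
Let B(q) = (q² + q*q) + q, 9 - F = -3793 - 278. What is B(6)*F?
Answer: 318240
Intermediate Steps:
F = 4080 (F = 9 - (-3793 - 278) = 9 - 1*(-4071) = 9 + 4071 = 4080)
B(q) = q + 2*q² (B(q) = (q² + q²) + q = 2*q² + q = q + 2*q²)
B(6)*F = (6*(1 + 2*6))*4080 = (6*(1 + 12))*4080 = (6*13)*4080 = 78*4080 = 318240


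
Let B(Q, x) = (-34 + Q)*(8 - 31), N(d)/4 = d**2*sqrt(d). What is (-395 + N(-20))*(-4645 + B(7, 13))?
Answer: 1589480 - 12876800*I*sqrt(5) ≈ 1.5895e+6 - 2.8793e+7*I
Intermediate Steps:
N(d) = 4*d**(5/2) (N(d) = 4*(d**2*sqrt(d)) = 4*d**(5/2))
B(Q, x) = 782 - 23*Q (B(Q, x) = (-34 + Q)*(-23) = 782 - 23*Q)
(-395 + N(-20))*(-4645 + B(7, 13)) = (-395 + 4*(-20)**(5/2))*(-4645 + (782 - 23*7)) = (-395 + 4*(800*I*sqrt(5)))*(-4645 + (782 - 161)) = (-395 + 3200*I*sqrt(5))*(-4645 + 621) = (-395 + 3200*I*sqrt(5))*(-4024) = 1589480 - 12876800*I*sqrt(5)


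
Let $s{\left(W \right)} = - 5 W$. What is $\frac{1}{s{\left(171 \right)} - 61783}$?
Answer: $- \frac{1}{62638} \approx -1.5965 \cdot 10^{-5}$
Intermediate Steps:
$\frac{1}{s{\left(171 \right)} - 61783} = \frac{1}{\left(-5\right) 171 - 61783} = \frac{1}{-855 - 61783} = \frac{1}{-62638} = - \frac{1}{62638}$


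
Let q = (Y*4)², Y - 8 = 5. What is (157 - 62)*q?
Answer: 256880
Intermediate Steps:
Y = 13 (Y = 8 + 5 = 13)
q = 2704 (q = (13*4)² = 52² = 2704)
(157 - 62)*q = (157 - 62)*2704 = 95*2704 = 256880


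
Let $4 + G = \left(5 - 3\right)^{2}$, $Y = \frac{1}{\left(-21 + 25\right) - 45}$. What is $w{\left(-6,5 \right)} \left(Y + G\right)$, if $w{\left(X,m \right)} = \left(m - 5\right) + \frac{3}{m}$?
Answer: $- \frac{3}{205} \approx -0.014634$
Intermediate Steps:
$w{\left(X,m \right)} = -5 + m + \frac{3}{m}$ ($w{\left(X,m \right)} = \left(-5 + m\right) + \frac{3}{m} = -5 + m + \frac{3}{m}$)
$Y = - \frac{1}{41}$ ($Y = \frac{1}{4 - 45} = \frac{1}{-41} = - \frac{1}{41} \approx -0.02439$)
$G = 0$ ($G = -4 + \left(5 - 3\right)^{2} = -4 + 2^{2} = -4 + 4 = 0$)
$w{\left(-6,5 \right)} \left(Y + G\right) = \left(-5 + 5 + \frac{3}{5}\right) \left(- \frac{1}{41} + 0\right) = \left(-5 + 5 + 3 \cdot \frac{1}{5}\right) \left(- \frac{1}{41}\right) = \left(-5 + 5 + \frac{3}{5}\right) \left(- \frac{1}{41}\right) = \frac{3}{5} \left(- \frac{1}{41}\right) = - \frac{3}{205}$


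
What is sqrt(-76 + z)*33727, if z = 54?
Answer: 33727*I*sqrt(22) ≈ 1.5819e+5*I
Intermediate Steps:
sqrt(-76 + z)*33727 = sqrt(-76 + 54)*33727 = sqrt(-22)*33727 = (I*sqrt(22))*33727 = 33727*I*sqrt(22)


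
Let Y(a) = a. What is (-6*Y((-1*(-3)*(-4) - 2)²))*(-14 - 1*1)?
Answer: 17640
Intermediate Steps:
(-6*Y((-1*(-3)*(-4) - 2)²))*(-14 - 1*1) = (-6*(-1*(-3)*(-4) - 2)²)*(-14 - 1*1) = (-6*(3*(-4) - 2)²)*(-14 - 1) = -6*(-12 - 2)²*(-15) = -6*(-14)²*(-15) = -6*196*(-15) = -1176*(-15) = 17640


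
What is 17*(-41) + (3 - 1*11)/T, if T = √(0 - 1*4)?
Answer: -697 + 4*I ≈ -697.0 + 4.0*I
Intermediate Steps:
T = 2*I (T = √(0 - 4) = √(-4) = 2*I ≈ 2.0*I)
17*(-41) + (3 - 1*11)/T = 17*(-41) + (3 - 1*11)/((2*I)) = -697 + (3 - 11)*(-I/2) = -697 - (-4)*I = -697 + 4*I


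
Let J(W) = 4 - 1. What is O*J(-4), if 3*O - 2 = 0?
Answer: 2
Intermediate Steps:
J(W) = 3
O = ⅔ (O = ⅔ + (⅓)*0 = ⅔ + 0 = ⅔ ≈ 0.66667)
O*J(-4) = (⅔)*3 = 2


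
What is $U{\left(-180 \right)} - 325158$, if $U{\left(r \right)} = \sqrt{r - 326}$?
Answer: $-325158 + i \sqrt{506} \approx -3.2516 \cdot 10^{5} + 22.494 i$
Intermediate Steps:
$U{\left(r \right)} = \sqrt{-326 + r}$
$U{\left(-180 \right)} - 325158 = \sqrt{-326 - 180} - 325158 = \sqrt{-506} - 325158 = i \sqrt{506} - 325158 = -325158 + i \sqrt{506}$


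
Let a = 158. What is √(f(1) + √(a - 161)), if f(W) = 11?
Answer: √(11 + I*√3) ≈ 3.3268 + 0.26032*I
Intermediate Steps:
√(f(1) + √(a - 161)) = √(11 + √(158 - 161)) = √(11 + √(-3)) = √(11 + I*√3)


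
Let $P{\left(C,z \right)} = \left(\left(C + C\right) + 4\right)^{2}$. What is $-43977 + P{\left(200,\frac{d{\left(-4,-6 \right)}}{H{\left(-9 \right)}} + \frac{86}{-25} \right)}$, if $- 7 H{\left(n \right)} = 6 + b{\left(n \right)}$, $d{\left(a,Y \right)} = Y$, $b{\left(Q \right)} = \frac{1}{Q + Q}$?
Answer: $119239$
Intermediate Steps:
$b{\left(Q \right)} = \frac{1}{2 Q}$
$H{\left(n \right)} = - \frac{6}{7} - \frac{1}{14 n}$ ($H{\left(n \right)} = - \frac{6 + \frac{1}{2 n}}{7} = - \frac{6}{7} - \frac{1}{14 n}$)
$P{\left(C,z \right)} = \left(4 + 2 C\right)^{2}$ ($P{\left(C,z \right)} = \left(2 C + 4\right)^{2} = \left(4 + 2 C\right)^{2}$)
$-43977 + P{\left(200,\frac{d{\left(-4,-6 \right)}}{H{\left(-9 \right)}} + \frac{86}{-25} \right)} = -43977 + 4 \left(2 + 200\right)^{2} = -43977 + 4 \cdot 202^{2} = -43977 + 4 \cdot 40804 = -43977 + 163216 = 119239$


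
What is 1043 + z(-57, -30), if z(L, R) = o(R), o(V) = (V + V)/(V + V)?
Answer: 1044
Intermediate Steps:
o(V) = 1 (o(V) = (2*V)/((2*V)) = (2*V)*(1/(2*V)) = 1)
z(L, R) = 1
1043 + z(-57, -30) = 1043 + 1 = 1044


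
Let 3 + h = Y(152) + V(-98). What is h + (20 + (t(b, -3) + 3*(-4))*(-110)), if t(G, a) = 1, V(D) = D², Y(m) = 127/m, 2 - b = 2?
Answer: 1646439/152 ≈ 10832.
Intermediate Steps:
b = 0 (b = 2 - 1*2 = 2 - 2 = 0)
h = 1459479/152 (h = -3 + (127/152 + (-98)²) = -3 + (127*(1/152) + 9604) = -3 + (127/152 + 9604) = -3 + 1459935/152 = 1459479/152 ≈ 9601.8)
h + (20 + (t(b, -3) + 3*(-4))*(-110)) = 1459479/152 + (20 + (1 + 3*(-4))*(-110)) = 1459479/152 + (20 + (1 - 12)*(-110)) = 1459479/152 + (20 - 11*(-110)) = 1459479/152 + (20 + 1210) = 1459479/152 + 1230 = 1646439/152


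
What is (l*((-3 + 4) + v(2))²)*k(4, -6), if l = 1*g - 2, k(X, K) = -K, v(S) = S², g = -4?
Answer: -900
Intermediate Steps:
l = -6 (l = 1*(-4) - 2 = -4 - 2 = -6)
(l*((-3 + 4) + v(2))²)*k(4, -6) = (-6*((-3 + 4) + 2²)²)*(-1*(-6)) = -6*(1 + 4)²*6 = -6*5²*6 = -6*25*6 = -150*6 = -900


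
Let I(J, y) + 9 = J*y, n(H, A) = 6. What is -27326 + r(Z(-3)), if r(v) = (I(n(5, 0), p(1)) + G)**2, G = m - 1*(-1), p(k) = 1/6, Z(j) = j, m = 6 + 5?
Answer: -27310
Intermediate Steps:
m = 11
p(k) = 1/6
I(J, y) = -9 + J*y
G = 12 (G = 11 - 1*(-1) = 11 + 1 = 12)
r(v) = 16 (r(v) = ((-9 + 6*(1/6)) + 12)**2 = ((-9 + 1) + 12)**2 = (-8 + 12)**2 = 4**2 = 16)
-27326 + r(Z(-3)) = -27326 + 16 = -27310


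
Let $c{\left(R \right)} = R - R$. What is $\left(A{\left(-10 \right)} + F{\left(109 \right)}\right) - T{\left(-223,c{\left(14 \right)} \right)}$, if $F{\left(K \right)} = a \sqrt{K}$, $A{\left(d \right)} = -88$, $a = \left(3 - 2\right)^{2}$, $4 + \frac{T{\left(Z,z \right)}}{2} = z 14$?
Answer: $-80 + \sqrt{109} \approx -69.56$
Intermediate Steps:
$c{\left(R \right)} = 0$
$T{\left(Z,z \right)} = -8 + 28 z$ ($T{\left(Z,z \right)} = -8 + 2 z 14 = -8 + 2 \cdot 14 z = -8 + 28 z$)
$a = 1$ ($a = 1^{2} = 1$)
$F{\left(K \right)} = \sqrt{K}$ ($F{\left(K \right)} = 1 \sqrt{K} = \sqrt{K}$)
$\left(A{\left(-10 \right)} + F{\left(109 \right)}\right) - T{\left(-223,c{\left(14 \right)} \right)} = \left(-88 + \sqrt{109}\right) - \left(-8 + 28 \cdot 0\right) = \left(-88 + \sqrt{109}\right) - \left(-8 + 0\right) = \left(-88 + \sqrt{109}\right) - -8 = \left(-88 + \sqrt{109}\right) + 8 = -80 + \sqrt{109}$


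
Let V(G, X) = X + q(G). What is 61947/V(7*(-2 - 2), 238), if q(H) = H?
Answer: 20649/70 ≈ 294.99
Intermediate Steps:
V(G, X) = G + X (V(G, X) = X + G = G + X)
61947/V(7*(-2 - 2), 238) = 61947/(7*(-2 - 2) + 238) = 61947/(7*(-4) + 238) = 61947/(-28 + 238) = 61947/210 = 61947*(1/210) = 20649/70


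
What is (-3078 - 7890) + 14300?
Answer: 3332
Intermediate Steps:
(-3078 - 7890) + 14300 = -10968 + 14300 = 3332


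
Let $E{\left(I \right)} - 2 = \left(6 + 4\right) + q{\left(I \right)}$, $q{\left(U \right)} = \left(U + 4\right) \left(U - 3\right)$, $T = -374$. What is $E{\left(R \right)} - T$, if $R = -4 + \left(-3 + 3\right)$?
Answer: $386$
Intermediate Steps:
$R = -4$ ($R = -4 + 0 = -4$)
$q{\left(U \right)} = \left(-3 + U\right) \left(4 + U\right)$ ($q{\left(U \right)} = \left(4 + U\right) \left(-3 + U\right) = \left(-3 + U\right) \left(4 + U\right)$)
$E{\left(I \right)} = I + I^{2}$ ($E{\left(I \right)} = 2 + \left(\left(6 + 4\right) + \left(-12 + I + I^{2}\right)\right) = 2 + \left(10 + \left(-12 + I + I^{2}\right)\right) = 2 + \left(-2 + I + I^{2}\right) = I + I^{2}$)
$E{\left(R \right)} - T = - 4 \left(1 - 4\right) - -374 = \left(-4\right) \left(-3\right) + 374 = 12 + 374 = 386$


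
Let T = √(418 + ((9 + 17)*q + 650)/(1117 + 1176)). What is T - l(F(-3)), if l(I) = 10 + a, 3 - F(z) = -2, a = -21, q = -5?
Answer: 11 + √2198973242/2293 ≈ 31.451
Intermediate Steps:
F(z) = 5 (F(z) = 3 - 1*(-2) = 3 + 2 = 5)
l(I) = -11 (l(I) = 10 - 21 = -11)
T = √2198973242/2293 (T = √(418 + ((9 + 17)*(-5) + 650)/(1117 + 1176)) = √(418 + (26*(-5) + 650)/2293) = √(418 + (-130 + 650)*(1/2293)) = √(418 + 520*(1/2293)) = √(418 + 520/2293) = √(958994/2293) = √2198973242/2293 ≈ 20.451)
T - l(F(-3)) = √2198973242/2293 - 1*(-11) = √2198973242/2293 + 11 = 11 + √2198973242/2293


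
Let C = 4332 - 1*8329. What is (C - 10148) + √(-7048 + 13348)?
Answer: -14145 + 30*√7 ≈ -14066.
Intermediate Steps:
C = -3997 (C = 4332 - 8329 = -3997)
(C - 10148) + √(-7048 + 13348) = (-3997 - 10148) + √(-7048 + 13348) = -14145 + √6300 = -14145 + 30*√7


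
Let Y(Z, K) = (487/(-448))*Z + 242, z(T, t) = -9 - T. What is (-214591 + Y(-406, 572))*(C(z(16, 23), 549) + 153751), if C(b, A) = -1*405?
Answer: -524830135285/16 ≈ -3.2802e+10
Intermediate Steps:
Y(Z, K) = 242 - 487*Z/448 (Y(Z, K) = (487*(-1/448))*Z + 242 = -487*Z/448 + 242 = 242 - 487*Z/448)
C(b, A) = -405
(-214591 + Y(-406, 572))*(C(z(16, 23), 549) + 153751) = (-214591 + (242 - 487/448*(-406)))*(-405 + 153751) = (-214591 + (242 + 14123/32))*153346 = (-214591 + 21867/32)*153346 = -6845045/32*153346 = -524830135285/16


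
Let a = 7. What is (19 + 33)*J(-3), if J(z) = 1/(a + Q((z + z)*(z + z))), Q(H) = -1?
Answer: 26/3 ≈ 8.6667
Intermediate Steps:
J(z) = ⅙ (J(z) = 1/(7 - 1) = 1/6 = ⅙)
(19 + 33)*J(-3) = (19 + 33)*(⅙) = 52*(⅙) = 26/3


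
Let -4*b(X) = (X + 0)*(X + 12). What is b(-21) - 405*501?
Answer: -811809/4 ≈ -2.0295e+5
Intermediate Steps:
b(X) = -X*(12 + X)/4 (b(X) = -(X + 0)*(X + 12)/4 = -X*(12 + X)/4)
b(-21) - 405*501 = -¼*(-21)*(12 - 21) - 405*501 = -¼*(-21)*(-9) - 202905 = -189/4 - 202905 = -811809/4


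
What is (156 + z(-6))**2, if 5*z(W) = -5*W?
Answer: 26244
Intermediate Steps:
z(W) = -W (z(W) = (-5*W)/5 = -W)
(156 + z(-6))**2 = (156 - 1*(-6))**2 = (156 + 6)**2 = 162**2 = 26244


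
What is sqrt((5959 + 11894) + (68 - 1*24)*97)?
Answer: sqrt(22121) ≈ 148.73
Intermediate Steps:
sqrt((5959 + 11894) + (68 - 1*24)*97) = sqrt(17853 + (68 - 24)*97) = sqrt(17853 + 44*97) = sqrt(17853 + 4268) = sqrt(22121)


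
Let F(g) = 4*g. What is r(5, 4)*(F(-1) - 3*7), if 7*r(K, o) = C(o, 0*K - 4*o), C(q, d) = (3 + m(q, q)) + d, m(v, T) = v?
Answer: 225/7 ≈ 32.143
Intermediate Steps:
C(q, d) = 3 + d + q (C(q, d) = (3 + q) + d = 3 + d + q)
r(K, o) = 3/7 - 3*o/7 (r(K, o) = (3 + (0*K - 4*o) + o)/7 = (3 + (0 - 4*o) + o)/7 = (3 - 4*o + o)/7 = (3 - 3*o)/7 = 3/7 - 3*o/7)
r(5, 4)*(F(-1) - 3*7) = (3/7 - 3/7*4)*(4*(-1) - 3*7) = (3/7 - 12/7)*(-4 - 21) = -9/7*(-25) = 225/7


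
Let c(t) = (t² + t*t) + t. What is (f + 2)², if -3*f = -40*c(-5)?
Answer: 362404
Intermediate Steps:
c(t) = t + 2*t² (c(t) = (t² + t²) + t = 2*t² + t = t + 2*t²)
f = 600 (f = -(-40)*(-5*(1 + 2*(-5)))/3 = -(-40)*(-5*(1 - 10))/3 = -(-40)*(-5*(-9))/3 = -(-40)*45/3 = -⅓*(-1800) = 600)
(f + 2)² = (600 + 2)² = 602² = 362404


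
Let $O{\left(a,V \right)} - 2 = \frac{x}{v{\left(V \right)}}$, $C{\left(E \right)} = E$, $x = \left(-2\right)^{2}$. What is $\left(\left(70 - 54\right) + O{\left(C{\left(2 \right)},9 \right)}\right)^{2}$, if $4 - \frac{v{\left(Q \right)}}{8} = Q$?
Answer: $\frac{32041}{100} \approx 320.41$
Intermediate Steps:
$v{\left(Q \right)} = 32 - 8 Q$
$x = 4$
$O{\left(a,V \right)} = 2 + \frac{4}{32 - 8 V}$
$\left(\left(70 - 54\right) + O{\left(C{\left(2 \right)},9 \right)}\right)^{2} = \left(\left(70 - 54\right) + \frac{-17 + 4 \cdot 9}{2 \left(-4 + 9\right)}\right)^{2} = \left(\left(70 - 54\right) + \frac{-17 + 36}{2 \cdot 5}\right)^{2} = \left(16 + \frac{1}{2} \cdot \frac{1}{5} \cdot 19\right)^{2} = \left(16 + \frac{19}{10}\right)^{2} = \left(\frac{179}{10}\right)^{2} = \frac{32041}{100}$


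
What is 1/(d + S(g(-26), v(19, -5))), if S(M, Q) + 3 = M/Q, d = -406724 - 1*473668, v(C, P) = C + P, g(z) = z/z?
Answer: -14/12325529 ≈ -1.1359e-6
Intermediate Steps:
g(z) = 1
d = -880392 (d = -406724 - 473668 = -880392)
S(M, Q) = -3 + M/Q
1/(d + S(g(-26), v(19, -5))) = 1/(-880392 + (-3 + 1/(19 - 5))) = 1/(-880392 + (-3 + 1/14)) = 1/(-880392 - 41/14) = 1/(-12325529/14) = -14/12325529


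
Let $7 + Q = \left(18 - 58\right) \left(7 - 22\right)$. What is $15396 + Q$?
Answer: $15989$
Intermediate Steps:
$Q = 593$ ($Q = -7 + \left(18 - 58\right) \left(7 - 22\right) = -7 - 40 \left(7 - 22\right) = -7 - -600 = -7 + 600 = 593$)
$15396 + Q = 15396 + 593 = 15989$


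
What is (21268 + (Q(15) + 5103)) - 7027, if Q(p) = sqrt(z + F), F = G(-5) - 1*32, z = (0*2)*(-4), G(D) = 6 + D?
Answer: 19344 + I*sqrt(31) ≈ 19344.0 + 5.5678*I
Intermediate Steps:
z = 0 (z = 0*(-4) = 0)
F = -31 (F = (6 - 5) - 1*32 = 1 - 32 = -31)
Q(p) = I*sqrt(31) (Q(p) = sqrt(0 - 31) = sqrt(-31) = I*sqrt(31))
(21268 + (Q(15) + 5103)) - 7027 = (21268 + (I*sqrt(31) + 5103)) - 7027 = (21268 + (5103 + I*sqrt(31))) - 7027 = (26371 + I*sqrt(31)) - 7027 = 19344 + I*sqrt(31)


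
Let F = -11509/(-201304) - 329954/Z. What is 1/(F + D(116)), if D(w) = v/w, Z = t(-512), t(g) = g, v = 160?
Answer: 186810112/120656520751 ≈ 0.0015483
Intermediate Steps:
Z = -512
D(w) = 160/w
F = 4151684539/6441728 (F = -11509/(-201304) - 329954/(-512) = -11509*(-1/201304) - 329954*(-1/512) = 11509/201304 + 164977/256 = 4151684539/6441728 ≈ 644.50)
1/(F + D(116)) = 1/(4151684539/6441728 + 160/116) = 1/(4151684539/6441728 + 160*(1/116)) = 1/(4151684539/6441728 + 40/29) = 1/(120656520751/186810112) = 186810112/120656520751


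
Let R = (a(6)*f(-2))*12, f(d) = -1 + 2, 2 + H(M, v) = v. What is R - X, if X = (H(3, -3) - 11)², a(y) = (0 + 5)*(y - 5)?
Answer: -196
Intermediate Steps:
H(M, v) = -2 + v
a(y) = -25 + 5*y (a(y) = 5*(-5 + y) = -25 + 5*y)
f(d) = 1
X = 256 (X = ((-2 - 3) - 11)² = (-5 - 11)² = (-16)² = 256)
R = 60 (R = ((-25 + 5*6)*1)*12 = ((-25 + 30)*1)*12 = (5*1)*12 = 5*12 = 60)
R - X = 60 - 1*256 = 60 - 256 = -196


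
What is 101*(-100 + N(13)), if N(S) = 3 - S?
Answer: -11110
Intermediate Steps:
101*(-100 + N(13)) = 101*(-100 + (3 - 1*13)) = 101*(-100 + (3 - 13)) = 101*(-100 - 10) = 101*(-110) = -11110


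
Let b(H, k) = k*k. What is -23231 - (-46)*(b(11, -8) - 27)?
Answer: -21529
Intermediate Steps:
b(H, k) = k²
-23231 - (-46)*(b(11, -8) - 27) = -23231 - (-46)*((-8)² - 27) = -23231 - (-46)*(64 - 27) = -23231 - (-46)*37 = -23231 - 1*(-1702) = -23231 + 1702 = -21529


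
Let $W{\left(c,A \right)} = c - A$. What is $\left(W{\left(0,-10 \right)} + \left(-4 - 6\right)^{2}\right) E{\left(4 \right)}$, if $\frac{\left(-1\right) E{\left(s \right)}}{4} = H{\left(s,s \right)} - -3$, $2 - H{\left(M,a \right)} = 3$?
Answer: $-880$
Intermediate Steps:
$H{\left(M,a \right)} = -1$ ($H{\left(M,a \right)} = 2 - 3 = -1$)
$E{\left(s \right)} = -8$ ($E{\left(s \right)} = - 4 \left(-1 - -3\right) = - 4 \left(-1 + 3\right) = \left(-4\right) 2 = -8$)
$\left(W{\left(0,-10 \right)} + \left(-4 - 6\right)^{2}\right) E{\left(4 \right)} = \left(\left(0 - -10\right) + \left(-4 - 6\right)^{2}\right) \left(-8\right) = \left(\left(0 + 10\right) + \left(-10\right)^{2}\right) \left(-8\right) = \left(10 + 100\right) \left(-8\right) = 110 \left(-8\right) = -880$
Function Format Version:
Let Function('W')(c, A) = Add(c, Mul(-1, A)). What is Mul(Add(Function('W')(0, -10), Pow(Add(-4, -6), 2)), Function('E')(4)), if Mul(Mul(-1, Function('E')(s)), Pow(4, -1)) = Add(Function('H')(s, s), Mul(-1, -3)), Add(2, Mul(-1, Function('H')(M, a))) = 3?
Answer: -880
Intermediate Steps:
Function('H')(M, a) = -1 (Function('H')(M, a) = Add(2, Mul(-1, 3)) = Add(2, -3) = -1)
Function('E')(s) = -8 (Function('E')(s) = Mul(-4, Add(-1, Mul(-1, -3))) = Mul(-4, Add(-1, 3)) = Mul(-4, 2) = -8)
Mul(Add(Function('W')(0, -10), Pow(Add(-4, -6), 2)), Function('E')(4)) = Mul(Add(Add(0, Mul(-1, -10)), Pow(Add(-4, -6), 2)), -8) = Mul(Add(Add(0, 10), Pow(-10, 2)), -8) = Mul(Add(10, 100), -8) = Mul(110, -8) = -880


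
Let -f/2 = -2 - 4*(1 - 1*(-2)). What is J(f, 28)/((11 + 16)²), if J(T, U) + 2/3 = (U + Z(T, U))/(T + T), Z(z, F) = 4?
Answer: -2/15309 ≈ -0.00013064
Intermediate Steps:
f = 28 (f = -2*(-2 - 4*(1 - 1*(-2))) = -2*(-2 - 4*(1 + 2)) = -2*(-2 - 4*3) = -2*(-2 - 12) = -2*(-14) = 28)
J(T, U) = -⅔ + (4 + U)/(2*T) (J(T, U) = -⅔ + (U + 4)/(T + T) = -⅔ + (4 + U)/((2*T)) = -⅔ + (4 + U)*(1/(2*T)) = -⅔ + (4 + U)/(2*T))
J(f, 28)/((11 + 16)²) = ((⅙)*(12 - 4*28 + 3*28)/28)/((11 + 16)²) = ((⅙)*(1/28)*(12 - 112 + 84))/(27²) = ((⅙)*(1/28)*(-16))/729 = -2/21*1/729 = -2/15309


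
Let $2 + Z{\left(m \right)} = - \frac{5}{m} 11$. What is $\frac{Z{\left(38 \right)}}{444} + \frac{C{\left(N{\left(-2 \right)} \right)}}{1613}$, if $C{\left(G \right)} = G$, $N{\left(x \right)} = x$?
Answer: $- \frac{245047}{27214536} \approx -0.0090043$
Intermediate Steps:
$Z{\left(m \right)} = -2 - \frac{55}{m}$ ($Z{\left(m \right)} = -2 + - \frac{5}{m} 11 = -2 - \frac{55}{m}$)
$\frac{Z{\left(38 \right)}}{444} + \frac{C{\left(N{\left(-2 \right)} \right)}}{1613} = \frac{-2 - \frac{55}{38}}{444} - \frac{2}{1613} = \left(-2 - \frac{55}{38}\right) \frac{1}{444} - \frac{2}{1613} = \left(- \frac{131}{38}\right) \frac{1}{444} - \frac{2}{1613} = - \frac{131}{16872} - \frac{2}{1613} = - \frac{245047}{27214536}$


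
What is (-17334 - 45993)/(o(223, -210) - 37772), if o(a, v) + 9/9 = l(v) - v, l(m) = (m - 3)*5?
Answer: 21109/12876 ≈ 1.6394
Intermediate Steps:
l(m) = -15 + 5*m (l(m) = (-3 + m)*5 = -15 + 5*m)
o(a, v) = -16 + 4*v (o(a, v) = -1 + ((-15 + 5*v) - v) = -1 + (-15 + 4*v) = -16 + 4*v)
(-17334 - 45993)/(o(223, -210) - 37772) = (-17334 - 45993)/((-16 + 4*(-210)) - 37772) = -63327/((-16 - 840) - 37772) = -63327/(-856 - 37772) = -63327/(-38628) = -63327*(-1/38628) = 21109/12876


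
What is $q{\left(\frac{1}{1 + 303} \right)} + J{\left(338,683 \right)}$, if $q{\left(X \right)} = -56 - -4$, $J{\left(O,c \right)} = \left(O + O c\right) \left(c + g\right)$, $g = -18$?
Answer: $153742628$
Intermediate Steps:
$J{\left(O,c \right)} = \left(-18 + c\right) \left(O + O c\right)$ ($J{\left(O,c \right)} = \left(O + O c\right) \left(c - 18\right) = \left(O + O c\right) \left(-18 + c\right) = \left(-18 + c\right) \left(O + O c\right)$)
$q{\left(X \right)} = -52$ ($q{\left(X \right)} = -56 + \left(-58 + 62\right) = -56 + 4 = -52$)
$q{\left(\frac{1}{1 + 303} \right)} + J{\left(338,683 \right)} = -52 + 338 \left(-18 + 683^{2} - 11611\right) = -52 + 338 \left(-18 + 466489 - 11611\right) = -52 + 338 \cdot 454860 = -52 + 153742680 = 153742628$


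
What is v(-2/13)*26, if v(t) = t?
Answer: -4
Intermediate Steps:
v(-2/13)*26 = -2/13*26 = -4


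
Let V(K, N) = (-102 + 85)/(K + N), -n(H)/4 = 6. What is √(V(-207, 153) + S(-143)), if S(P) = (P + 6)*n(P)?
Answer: √1065414/18 ≈ 57.344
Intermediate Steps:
n(H) = -24 (n(H) = -4*6 = -24)
V(K, N) = -17/(K + N)
S(P) = -144 - 24*P (S(P) = (P + 6)*(-24) = (6 + P)*(-24) = -144 - 24*P)
√(V(-207, 153) + S(-143)) = √(-17/(-207 + 153) + (-144 - 24*(-143))) = √(-17/(-54) + (-144 + 3432)) = √(-17*(-1/54) + 3288) = √(17/54 + 3288) = √(177569/54) = √1065414/18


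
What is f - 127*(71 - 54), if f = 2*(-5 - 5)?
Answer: -2179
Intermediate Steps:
f = -20 (f = 2*(-10) = -20)
f - 127*(71 - 54) = -20 - 127*(71 - 54) = -20 - 127*17 = -20 - 2159 = -2179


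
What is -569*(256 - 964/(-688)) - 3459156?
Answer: -620166169/172 ≈ -3.6056e+6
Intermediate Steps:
-569*(256 - 964/(-688)) - 3459156 = -569*(256 - 964*(-1/688)) - 3459156 = -569*(256 + 241/172) - 3459156 = -569*44273/172 - 3459156 = -25191337/172 - 3459156 = -620166169/172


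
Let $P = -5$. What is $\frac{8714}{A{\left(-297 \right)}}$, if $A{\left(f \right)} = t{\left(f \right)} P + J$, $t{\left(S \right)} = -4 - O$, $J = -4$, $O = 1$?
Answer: $\frac{8714}{21} \approx 414.95$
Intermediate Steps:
$t{\left(S \right)} = -5$ ($t{\left(S \right)} = -4 - 1 = -5$)
$A{\left(f \right)} = 21$ ($A{\left(f \right)} = \left(-5\right) \left(-5\right) - 4 = 25 - 4 = 21$)
$\frac{8714}{A{\left(-297 \right)}} = \frac{8714}{21}$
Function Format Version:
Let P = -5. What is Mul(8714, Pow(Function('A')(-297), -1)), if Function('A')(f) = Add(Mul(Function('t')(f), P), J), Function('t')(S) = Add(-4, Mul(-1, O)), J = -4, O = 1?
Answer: Rational(8714, 21) ≈ 414.95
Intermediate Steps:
Function('t')(S) = -5 (Function('t')(S) = Add(-4, Mul(-1, 1)) = Add(-4, -1) = -5)
Function('A')(f) = 21 (Function('A')(f) = Add(Mul(-5, -5), -4) = Add(25, -4) = 21)
Mul(8714, Pow(Function('A')(-297), -1)) = Mul(8714, Pow(21, -1)) = Mul(8714, Rational(1, 21)) = Rational(8714, 21)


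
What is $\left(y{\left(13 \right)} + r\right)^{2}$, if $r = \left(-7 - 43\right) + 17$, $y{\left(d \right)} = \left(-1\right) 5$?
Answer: $1444$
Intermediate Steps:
$y{\left(d \right)} = -5$
$r = -33$ ($r = -50 + 17 = -33$)
$\left(y{\left(13 \right)} + r\right)^{2} = \left(-5 - 33\right)^{2} = \left(-38\right)^{2} = 1444$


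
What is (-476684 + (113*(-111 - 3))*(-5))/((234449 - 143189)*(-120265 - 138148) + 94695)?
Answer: 412274/23582675685 ≈ 1.7482e-5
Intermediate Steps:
(-476684 + (113*(-111 - 3))*(-5))/((234449 - 143189)*(-120265 - 138148) + 94695) = (-476684 + (113*(-114))*(-5))/(91260*(-258413) + 94695) = (-476684 - 12882*(-5))/(-23582770380 + 94695) = (-476684 + 64410)/(-23582675685) = -412274*(-1/23582675685) = 412274/23582675685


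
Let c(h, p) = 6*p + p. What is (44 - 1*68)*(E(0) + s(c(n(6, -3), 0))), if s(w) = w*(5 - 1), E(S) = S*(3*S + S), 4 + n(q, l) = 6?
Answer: 0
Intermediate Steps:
n(q, l) = 2 (n(q, l) = -4 + 6 = 2)
c(h, p) = 7*p
E(S) = 4*S² (E(S) = S*(4*S) = 4*S²)
s(w) = 4*w (s(w) = w*4 = 4*w)
(44 - 1*68)*(E(0) + s(c(n(6, -3), 0))) = (44 - 1*68)*(4*0² + 4*(7*0)) = (44 - 68)*(4*0 + 4*0) = -24*(0 + 0) = -24*0 = 0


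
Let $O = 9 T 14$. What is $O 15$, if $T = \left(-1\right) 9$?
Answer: $-17010$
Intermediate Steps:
$T = -9$
$O = -1134$ ($O = 9 \left(-9\right) 14 = \left(-81\right) 14 = -1134$)
$O 15 = \left(-1134\right) 15 = -17010$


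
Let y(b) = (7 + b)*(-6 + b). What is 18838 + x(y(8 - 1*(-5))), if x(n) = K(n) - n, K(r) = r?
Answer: 18838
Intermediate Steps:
y(b) = (-6 + b)*(7 + b)
x(n) = 0 (x(n) = n - n = 0)
18838 + x(y(8 - 1*(-5))) = 18838 + 0 = 18838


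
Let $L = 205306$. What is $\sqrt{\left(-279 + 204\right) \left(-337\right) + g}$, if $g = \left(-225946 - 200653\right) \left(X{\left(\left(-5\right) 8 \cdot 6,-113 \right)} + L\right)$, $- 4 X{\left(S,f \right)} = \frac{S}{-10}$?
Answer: $5 i \sqrt{3503229977} \approx 2.9594 \cdot 10^{5} i$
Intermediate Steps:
$X{\left(S,f \right)} = \frac{S}{40}$ ($X{\left(S,f \right)} = - \frac{S \frac{1}{-10}}{4} = - \frac{S \left(- \frac{1}{10}\right)}{4} = - \frac{\left(- \frac{1}{10}\right) S}{4} = \frac{S}{40}$)
$g = -87580774700$ ($g = \left(-225946 - 200653\right) \left(\frac{\left(-5\right) 8 \cdot 6}{40} + 205306\right) = - 426599 \left(\frac{\left(-40\right) 6}{40} + 205306\right) = - 426599 \left(\frac{1}{40} \left(-240\right) + 205306\right) = - 426599 \left(-6 + 205306\right) = \left(-426599\right) 205300 = -87580774700$)
$\sqrt{\left(-279 + 204\right) \left(-337\right) + g} = \sqrt{\left(-279 + 204\right) \left(-337\right) - 87580774700} = \sqrt{\left(-75\right) \left(-337\right) - 87580774700} = \sqrt{25275 - 87580774700} = \sqrt{-87580749425} = 5 i \sqrt{3503229977}$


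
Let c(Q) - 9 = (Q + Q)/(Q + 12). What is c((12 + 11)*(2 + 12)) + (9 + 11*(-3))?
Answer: -2183/167 ≈ -13.072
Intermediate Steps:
c(Q) = 9 + 2*Q/(12 + Q) (c(Q) = 9 + (Q + Q)/(Q + 12) = 9 + (2*Q)/(12 + Q) = 9 + 2*Q/(12 + Q))
c((12 + 11)*(2 + 12)) + (9 + 11*(-3)) = (108 + 11*((12 + 11)*(2 + 12)))/(12 + (12 + 11)*(2 + 12)) + (9 + 11*(-3)) = (108 + 11*(23*14))/(12 + 23*14) + (9 - 33) = (108 + 11*322)/(12 + 322) - 24 = (108 + 3542)/334 - 24 = (1/334)*3650 - 24 = 1825/167 - 24 = -2183/167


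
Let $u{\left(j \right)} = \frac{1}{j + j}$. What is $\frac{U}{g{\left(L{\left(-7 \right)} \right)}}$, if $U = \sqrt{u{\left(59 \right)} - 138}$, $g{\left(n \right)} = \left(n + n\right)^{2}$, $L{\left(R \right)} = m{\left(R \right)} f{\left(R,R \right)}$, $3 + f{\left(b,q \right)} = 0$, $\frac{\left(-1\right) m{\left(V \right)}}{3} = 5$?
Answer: $\frac{i \sqrt{1921394}}{955800} \approx 0.0014502 i$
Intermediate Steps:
$m{\left(V \right)} = -15$ ($m{\left(V \right)} = \left(-3\right) 5 = -15$)
$f{\left(b,q \right)} = -3$ ($f{\left(b,q \right)} = -3 + 0 = -3$)
$L{\left(R \right)} = 45$ ($L{\left(R \right)} = \left(-15\right) \left(-3\right) = 45$)
$g{\left(n \right)} = 4 n^{2}$ ($g{\left(n \right)} = \left(2 n\right)^{2} = 4 n^{2}$)
$u{\left(j \right)} = \frac{1}{2 j}$
$U = \frac{i \sqrt{1921394}}{118}$ ($U = \sqrt{\frac{1}{2 \cdot 59} - 138} = \sqrt{\frac{1}{2} \cdot \frac{1}{59} - 138} = \sqrt{\frac{1}{118} - 138} = \sqrt{- \frac{16283}{118}} = \frac{i \sqrt{1921394}}{118} \approx 11.747 i$)
$\frac{U}{g{\left(L{\left(-7 \right)} \right)}} = \frac{\frac{1}{118} i \sqrt{1921394}}{4 \cdot 45^{2}} = \frac{\frac{1}{118} i \sqrt{1921394}}{4 \cdot 2025} = \frac{\frac{1}{118} i \sqrt{1921394}}{8100} = \frac{i \sqrt{1921394}}{118} \cdot \frac{1}{8100} = \frac{i \sqrt{1921394}}{955800}$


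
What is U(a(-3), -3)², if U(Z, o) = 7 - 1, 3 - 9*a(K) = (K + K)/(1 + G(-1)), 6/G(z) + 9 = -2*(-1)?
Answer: 36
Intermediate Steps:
G(z) = -6/7 (G(z) = 6/(-9 - 2*(-1)) = 6/(-9 + 2) = 6/(-7) = 6*(-⅐) = -6/7)
a(K) = ⅓ - 14*K/9 (a(K) = ⅓ - (K + K)/(9*(1 - 6/7)) = ⅓ - 2*K/(9*⅐) = ⅓ - 2*K*7/9 = ⅓ - 14*K/9)
U(Z, o) = 6
U(a(-3), -3)² = 6² = 36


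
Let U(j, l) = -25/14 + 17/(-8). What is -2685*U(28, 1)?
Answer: 588015/56 ≈ 10500.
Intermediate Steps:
U(j, l) = -219/56 (U(j, l) = -25*1/14 + 17*(-⅛) = -25/14 - 17/8 = -219/56)
-2685*U(28, 1) = -2685*(-219/56) = 588015/56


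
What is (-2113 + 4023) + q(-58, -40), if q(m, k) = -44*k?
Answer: 3670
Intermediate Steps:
(-2113 + 4023) + q(-58, -40) = (-2113 + 4023) - 44*(-40) = 1910 + 1760 = 3670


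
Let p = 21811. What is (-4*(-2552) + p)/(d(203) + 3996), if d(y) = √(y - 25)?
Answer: 63973962/7983919 - 32019*√178/15967838 ≈ 7.9861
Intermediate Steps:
d(y) = √(-25 + y)
(-4*(-2552) + p)/(d(203) + 3996) = (-4*(-2552) + 21811)/(√(-25 + 203) + 3996) = (10208 + 21811)/(√178 + 3996) = 32019/(3996 + √178)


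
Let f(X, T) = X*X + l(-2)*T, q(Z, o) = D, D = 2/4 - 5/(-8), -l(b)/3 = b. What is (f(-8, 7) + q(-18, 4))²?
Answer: 734449/64 ≈ 11476.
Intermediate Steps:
l(b) = -3*b
D = 9/8 (D = 2*(¼) - 5*(-⅛) = ½ + 5/8 = 9/8 ≈ 1.1250)
q(Z, o) = 9/8
f(X, T) = X² + 6*T (f(X, T) = X*X + (-3*(-2))*T = X² + 6*T)
(f(-8, 7) + q(-18, 4))² = (((-8)² + 6*7) + 9/8)² = ((64 + 42) + 9/8)² = (106 + 9/8)² = (857/8)² = 734449/64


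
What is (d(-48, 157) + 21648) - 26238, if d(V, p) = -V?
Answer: -4542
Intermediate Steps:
(d(-48, 157) + 21648) - 26238 = (-1*(-48) + 21648) - 26238 = (48 + 21648) - 26238 = 21696 - 26238 = -4542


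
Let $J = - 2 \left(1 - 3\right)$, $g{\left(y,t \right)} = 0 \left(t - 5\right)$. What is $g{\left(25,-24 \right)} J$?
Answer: $0$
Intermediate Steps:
$g{\left(y,t \right)} = 0$ ($g{\left(y,t \right)} = 0 \left(-5 + t\right) = 0$)
$J = 4$ ($J = \left(-2\right) \left(-2\right) = 4$)
$g{\left(25,-24 \right)} J = 0 \cdot 4 = 0$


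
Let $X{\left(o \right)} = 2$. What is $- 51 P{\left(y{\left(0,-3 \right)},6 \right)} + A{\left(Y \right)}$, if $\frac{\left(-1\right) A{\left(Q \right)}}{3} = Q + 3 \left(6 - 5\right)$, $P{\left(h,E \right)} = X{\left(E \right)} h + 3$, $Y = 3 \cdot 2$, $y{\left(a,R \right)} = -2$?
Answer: $24$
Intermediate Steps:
$Y = 6$
$P{\left(h,E \right)} = 3 + 2 h$ ($P{\left(h,E \right)} = 2 h + 3 = 3 + 2 h$)
$A{\left(Q \right)} = -9 - 3 Q$ ($A{\left(Q \right)} = - 3 \left(Q + 3 \left(6 - 5\right)\right) = - 3 \left(Q + 3 \cdot 1\right) = - 3 \left(Q + 3\right) = - 3 \left(3 + Q\right) = -9 - 3 Q$)
$- 51 P{\left(y{\left(0,-3 \right)},6 \right)} + A{\left(Y \right)} = - 51 \left(3 + 2 \left(-2\right)\right) - 27 = - 51 \left(3 - 4\right) - 27 = \left(-51\right) \left(-1\right) - 27 = 51 - 27 = 24$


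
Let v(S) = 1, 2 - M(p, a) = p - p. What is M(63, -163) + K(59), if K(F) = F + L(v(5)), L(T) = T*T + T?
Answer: 63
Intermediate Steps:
M(p, a) = 2 (M(p, a) = 2 - (p - p) = 2 - 1*0 = 2 + 0 = 2)
L(T) = T + T² (L(T) = T² + T = T + T²)
K(F) = 2 + F (K(F) = F + 1*(1 + 1) = F + 1*2 = F + 2 = 2 + F)
M(63, -163) + K(59) = 2 + (2 + 59) = 2 + 61 = 63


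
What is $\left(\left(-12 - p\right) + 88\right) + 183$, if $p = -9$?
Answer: $268$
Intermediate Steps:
$\left(\left(-12 - p\right) + 88\right) + 183 = \left(\left(-12 - -9\right) + 88\right) + 183 = \left(\left(-12 + 9\right) + 88\right) + 183 = \left(-3 + 88\right) + 183 = 85 + 183 = 268$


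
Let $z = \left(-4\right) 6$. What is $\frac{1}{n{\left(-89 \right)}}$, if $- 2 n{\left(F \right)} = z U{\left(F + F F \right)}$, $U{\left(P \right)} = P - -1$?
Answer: $\frac{1}{93996} \approx 1.0639 \cdot 10^{-5}$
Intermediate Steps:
$U{\left(P \right)} = 1 + P$ ($U{\left(P \right)} = P + 1 = 1 + P$)
$z = -24$
$n{\left(F \right)} = 12 + 12 F + 12 F^{2}$ ($n{\left(F \right)} = - \frac{\left(-24\right) \left(1 + \left(F + F F\right)\right)}{2} = - \frac{\left(-24\right) \left(1 + \left(F + F^{2}\right)\right)}{2} = - \frac{\left(-24\right) \left(1 + F + F^{2}\right)}{2} = - \frac{-24 - 24 F - 24 F^{2}}{2} = 12 + 12 F + 12 F^{2}$)
$\frac{1}{n{\left(-89 \right)}} = \frac{1}{12 + 12 \left(-89\right) \left(1 - 89\right)} = \frac{1}{12 + 12 \left(-89\right) \left(-88\right)} = \frac{1}{12 + 93984} = \frac{1}{93996}$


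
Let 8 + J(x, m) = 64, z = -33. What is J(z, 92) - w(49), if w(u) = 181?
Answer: -125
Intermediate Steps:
J(x, m) = 56 (J(x, m) = -8 + 64 = 56)
J(z, 92) - w(49) = 56 - 1*181 = 56 - 181 = -125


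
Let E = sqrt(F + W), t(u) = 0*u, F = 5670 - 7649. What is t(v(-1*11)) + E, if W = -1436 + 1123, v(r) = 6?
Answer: 2*I*sqrt(573) ≈ 47.875*I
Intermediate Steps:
W = -313
F = -1979
t(u) = 0
E = 2*I*sqrt(573) (E = sqrt(-1979 - 313) = sqrt(-2292) = 2*I*sqrt(573) ≈ 47.875*I)
t(v(-1*11)) + E = 0 + 2*I*sqrt(573) = 2*I*sqrt(573)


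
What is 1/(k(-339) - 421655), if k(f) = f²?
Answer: -1/306734 ≈ -3.2602e-6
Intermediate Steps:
1/(k(-339) - 421655) = 1/((-339)² - 421655) = 1/(114921 - 421655) = 1/(-306734) = -1/306734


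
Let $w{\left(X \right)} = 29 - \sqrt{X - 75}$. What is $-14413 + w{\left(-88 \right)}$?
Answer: $-14384 - i \sqrt{163} \approx -14384.0 - 12.767 i$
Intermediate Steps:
$w{\left(X \right)} = 29 - \sqrt{-75 + X}$
$-14413 + w{\left(-88 \right)} = -14413 + \left(29 - \sqrt{-75 - 88}\right) = -14413 + \left(29 - \sqrt{-163}\right) = -14413 + \left(29 - i \sqrt{163}\right) = -14384 - i \sqrt{163}$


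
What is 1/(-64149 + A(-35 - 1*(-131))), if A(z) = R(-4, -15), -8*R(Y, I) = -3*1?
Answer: -8/513189 ≈ -1.5589e-5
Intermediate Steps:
R(Y, I) = 3/8 (R(Y, I) = -(-3)/8 = -⅛*(-3) = 3/8)
A(z) = 3/8
1/(-64149 + A(-35 - 1*(-131))) = 1/(-64149 + 3/8) = 1/(-513189/8) = -8/513189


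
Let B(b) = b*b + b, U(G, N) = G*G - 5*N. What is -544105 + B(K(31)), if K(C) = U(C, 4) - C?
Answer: 284905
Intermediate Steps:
U(G, N) = G² - 5*N
K(C) = -20 + C² - C (K(C) = (C² - 5*4) - C = (C² - 20) - C = (-20 + C²) - C = -20 + C² - C)
B(b) = b + b² (B(b) = b² + b = b + b²)
-544105 + B(K(31)) = -544105 + (-20 + 31² - 1*31)*(1 + (-20 + 31² - 1*31)) = -544105 + (-20 + 961 - 31)*(1 + (-20 + 961 - 31)) = -544105 + 910*(1 + 910) = -544105 + 910*911 = -544105 + 829010 = 284905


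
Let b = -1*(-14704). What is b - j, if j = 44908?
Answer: -30204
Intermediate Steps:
b = 14704
b - j = 14704 - 1*44908 = 14704 - 44908 = -30204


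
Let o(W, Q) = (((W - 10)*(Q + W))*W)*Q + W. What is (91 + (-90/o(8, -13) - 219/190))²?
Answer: 2159521359961/266995600 ≈ 8088.2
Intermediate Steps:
o(W, Q) = W + Q*W*(-10 + W)*(Q + W) (o(W, Q) = (((-10 + W)*(Q + W))*W)*Q + W = (W*(-10 + W)*(Q + W))*Q + W = Q*W*(-10 + W)*(Q + W) + W = W + Q*W*(-10 + W)*(Q + W))
(91 + (-90/o(8, -13) - 219/190))² = (91 + (-90*1/(8*(1 - 10*(-13)² - 13*8² + 8*(-13)² - 10*(-13)*8)) - 219/190))² = (91 + (-90*1/(8*(1 - 10*169 - 13*64 + 8*169 + 1040)) - 219*1/190))² = (91 + (-90*1/(8*(1 - 1690 - 832 + 1352 + 1040)) - 219/190))² = (91 + (-90/(8*(-129)) - 219/190))² = (91 + (-90/(-1032) - 219/190))² = (91 + (-90*(-1/1032) - 219/190))² = (91 + (15/172 - 219/190))² = (91 - 17409/16340)² = (1469531/16340)² = 2159521359961/266995600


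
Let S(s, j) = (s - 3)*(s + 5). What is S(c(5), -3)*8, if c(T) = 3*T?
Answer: 1920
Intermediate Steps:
S(s, j) = (-3 + s)*(5 + s)
S(c(5), -3)*8 = (-15 + (3*5)**2 + 2*(3*5))*8 = (-15 + 15**2 + 2*15)*8 = (-15 + 225 + 30)*8 = 240*8 = 1920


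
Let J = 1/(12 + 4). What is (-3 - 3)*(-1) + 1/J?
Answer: 22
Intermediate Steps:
J = 1/16 ≈ 0.062500
(-3 - 3)*(-1) + 1/J = (-3 - 3)*(-1) + 1/(1/16) = -6*(-1) + 16 = 6 + 16 = 22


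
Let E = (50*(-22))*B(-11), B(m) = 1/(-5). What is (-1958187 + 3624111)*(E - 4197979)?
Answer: -6993147464316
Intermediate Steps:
B(m) = -⅕
E = 220 (E = (50*(-22))*(-⅕) = -1100*(-⅕) = 220)
(-1958187 + 3624111)*(E - 4197979) = (-1958187 + 3624111)*(220 - 4197979) = 1665924*(-4197759) = -6993147464316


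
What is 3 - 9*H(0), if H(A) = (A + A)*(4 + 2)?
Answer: 3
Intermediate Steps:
H(A) = 12*A (H(A) = (2*A)*6 = 12*A)
3 - 9*H(0) = 3 - 108*0 = 3 - 9*0 = 3 + 0 = 3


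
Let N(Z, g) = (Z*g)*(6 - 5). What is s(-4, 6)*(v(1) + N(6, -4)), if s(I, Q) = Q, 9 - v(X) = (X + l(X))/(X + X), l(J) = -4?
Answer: -81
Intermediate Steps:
v(X) = 9 - (-4 + X)/(2*X) (v(X) = 9 - (X - 4)/(X + X) = 9 - (-4 + X)/(2*X))
N(Z, g) = Z*g (N(Z, g) = (Z*g)*1 = Z*g)
s(-4, 6)*(v(1) + N(6, -4)) = 6*((17/2 + 2/1) + 6*(-4)) = 6*((17/2 + 2*1) - 24) = 6*((17/2 + 2) - 24) = 6*(21/2 - 24) = 6*(-27/2) = -81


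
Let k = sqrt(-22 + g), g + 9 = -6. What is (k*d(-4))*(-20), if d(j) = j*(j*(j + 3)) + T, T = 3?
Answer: 260*I*sqrt(37) ≈ 1581.5*I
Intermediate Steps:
g = -15 (g = -9 - 6 = -15)
k = I*sqrt(37) (k = sqrt(-22 - 15) = sqrt(-37) = I*sqrt(37) ≈ 6.0828*I)
d(j) = 3 + j**2*(3 + j) (d(j) = j*(j*(j + 3)) + 3 = j*(j*(3 + j)) + 3 = j**2*(3 + j) + 3 = 3 + j**2*(3 + j))
(k*d(-4))*(-20) = ((I*sqrt(37))*(3 + (-4)**3 + 3*(-4)**2))*(-20) = ((I*sqrt(37))*(3 - 64 + 3*16))*(-20) = ((I*sqrt(37))*(3 - 64 + 48))*(-20) = ((I*sqrt(37))*(-13))*(-20) = -13*I*sqrt(37)*(-20) = 260*I*sqrt(37)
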